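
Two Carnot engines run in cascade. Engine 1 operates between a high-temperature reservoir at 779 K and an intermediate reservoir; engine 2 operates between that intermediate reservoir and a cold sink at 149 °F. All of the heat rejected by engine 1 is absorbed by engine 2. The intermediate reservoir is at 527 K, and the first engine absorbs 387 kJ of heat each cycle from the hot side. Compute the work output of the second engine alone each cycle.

W₂ ≈ 93.8 kJ

T_C = 149 °F → (149 − 32) × 5/9 = 65.00 °C = 338.15 K.
Heat entering the second stage: Q_m = Q_H·(T_m/T_H) = 387 × 527.00/779.00 = 262 kJ.
Second-stage efficiency η₂ = 1 − T_C/T_m = 1 − 338.15/527.00 = 0.3583, so W₂ = η₂·Q_m = 93.8 kJ.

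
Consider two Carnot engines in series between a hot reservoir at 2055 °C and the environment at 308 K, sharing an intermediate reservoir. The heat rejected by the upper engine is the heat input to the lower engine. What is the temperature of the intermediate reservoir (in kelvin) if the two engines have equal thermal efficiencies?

T_H = 2055 °C → 2055 + 273.15 = 2328.15 K.
Equal efficiencies require 1 − T_m/T_H = 1 − T_C/T_m, i.e. T_m/T_H = T_C/T_m, so T_m = √(T_H·T_C) = √(2328.15 × 308.00) = 847 K.

T_m ≈ 847 K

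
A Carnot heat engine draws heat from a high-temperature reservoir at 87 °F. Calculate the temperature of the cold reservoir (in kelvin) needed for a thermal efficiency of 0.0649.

T_C ≈ 284 K

T_H = 87 °F → (87 − 32) × 5/9 = 30.56 °C = 303.71 K.
From η = 1 − T_C/T_H, T_C = T_H·(1 − η) = 303.71 × (1 − 0.0649) = 284 K.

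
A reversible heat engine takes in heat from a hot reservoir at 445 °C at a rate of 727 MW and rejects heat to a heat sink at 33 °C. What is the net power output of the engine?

Ẇ ≈ 417 MW

T_H = 445 °C → 445 + 273.15 = 718.15 K.
T_C = 33 °C → 33 + 273.15 = 306.15 K.
For a reversible engine, η = 1 − T_C/T_H = 1 − 306.15/718.15 = 0.5737.
W = η·Q_H = 0.5737 × 727 = 417 MW.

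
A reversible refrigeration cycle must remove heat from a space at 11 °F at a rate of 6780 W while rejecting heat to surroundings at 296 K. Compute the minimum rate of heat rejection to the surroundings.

Q̇_H ≈ 7675 W

T_C = 11 °F → (11 − 32) × 5/9 = -11.67 °C = 261.48 K.
For a reversible cycle Q_H/Q_C = T_H/T_C, so Q_H = Q_C·T_H/T_C = 6780 × 296.00/261.48 = 7675 W.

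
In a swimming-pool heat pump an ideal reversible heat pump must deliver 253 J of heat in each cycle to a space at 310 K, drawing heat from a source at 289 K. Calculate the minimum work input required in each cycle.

W_in ≈ 17.14 J

Reversible heating COP: COP_HP = T_H/(T_H − T_C) = 310.00/21.00 = 14.7619.
W = Q_H/COP_HP = 253/14.7619 = 17.14 J.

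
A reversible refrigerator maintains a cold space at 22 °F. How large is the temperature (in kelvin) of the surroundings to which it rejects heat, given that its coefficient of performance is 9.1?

T_C = 22 °F → (22 − 32) × 5/9 = -5.56 °C = 267.59 K.
COP_R = T_C/(T_H − T_C) ⇒ T_H = T_C·(1 + 1/COP_R) = 267.59 × (1 + 1/9.1) = 297 K.

T_H ≈ 297 K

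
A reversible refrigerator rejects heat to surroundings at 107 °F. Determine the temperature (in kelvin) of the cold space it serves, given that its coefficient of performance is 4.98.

T_C ≈ 262 K

T_H = 107 °F → (107 − 32) × 5/9 = 41.67 °C = 314.82 K.
COP_R = T_C/(T_H − T_C) ⇒ T_C = T_H·COP_R/(1 + COP_R) = 314.82 × 4.98/(1 + 4.98) = 262 K.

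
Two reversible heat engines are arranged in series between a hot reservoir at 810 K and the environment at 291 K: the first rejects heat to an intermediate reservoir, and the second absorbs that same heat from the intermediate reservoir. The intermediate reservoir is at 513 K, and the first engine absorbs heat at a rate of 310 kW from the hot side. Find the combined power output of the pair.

Ẇ_total ≈ 199 kW

Two reversible stages in series are equivalent to a single Carnot engine between T_H and T_C, so η_total = 1 − T_C/T_H = 1 − 291.00/810.00 = 0.6407.
W_total = η_total · Q_H = 0.6407 × 310 = 199 kW.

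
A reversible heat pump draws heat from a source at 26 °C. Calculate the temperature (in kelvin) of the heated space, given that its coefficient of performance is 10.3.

T_C = 26 °C → 26 + 273.15 = 299.15 K.
COP_HP = T_H/(T_H − T_C) ⇒ T_H = T_C·COP_HP/(COP_HP − 1) = 299.15 × 10.3/(10.3 − 1) = 331.3 K.

T_H ≈ 331.3 K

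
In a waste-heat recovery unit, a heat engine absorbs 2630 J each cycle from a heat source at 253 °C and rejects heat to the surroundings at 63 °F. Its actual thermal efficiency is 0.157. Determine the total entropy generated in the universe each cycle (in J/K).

ΔS_univ ≈ 2.64 J/K

T_H = 253 °C → 253 + 273.15 = 526.15 K.
T_C = 63 °F → (63 − 32) × 5/9 = 17.22 °C = 290.37 K.
W = η·Q_H = 0.157 × 2630 = 412.9 J, so Q_C = Q_H − W = 2217 J.
Reservoir entropy changes: ΔS_H = −Q_H/T_H = −2630/526.15 = -4.999 J/K and ΔS_C = +Q_C/T_C = 2217/290.37 = 7.635 J/K.
ΔS_univ = −Q_H/T_H + Q_C/T_C = 2.64 J/K (> 0, since η = 0.157 < η_Carnot = 0.448).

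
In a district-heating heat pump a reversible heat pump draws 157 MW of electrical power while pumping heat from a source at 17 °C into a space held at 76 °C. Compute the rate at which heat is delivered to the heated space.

Q̇_H ≈ 929 MW

T_H = 76 °C → 76 + 273.15 = 349.15 K.
T_C = 17 °C → 17 + 273.15 = 290.15 K.
For a reversible heat pump, COP_HP = T_H/(T_H − T_C) = 349.15/59.00 = 5.9178.
Q_H = COP_HP · W = 5.9178 × 157 = 929 MW.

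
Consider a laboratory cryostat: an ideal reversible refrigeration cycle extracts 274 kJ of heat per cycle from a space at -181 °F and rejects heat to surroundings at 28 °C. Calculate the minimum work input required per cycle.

W_in ≈ 259 kJ

T_H = 28 °C → 28 + 273.15 = 301.15 K.
T_C = -181 °F → (-181 − 32) × 5/9 = -118.33 °C = 154.82 K.
Carnot COP: COP_R = T_C/(T_H − T_C) = 154.82/146.33 = 1.0580.
W = Q_C/COP_R = 274/1.0580 = 259 kJ.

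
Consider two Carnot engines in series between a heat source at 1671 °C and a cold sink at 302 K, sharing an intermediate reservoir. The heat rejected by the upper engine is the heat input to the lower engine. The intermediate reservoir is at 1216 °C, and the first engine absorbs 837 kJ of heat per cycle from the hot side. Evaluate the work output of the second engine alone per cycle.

W₂ ≈ 511 kJ

T_H = 1671 °C → 1671 + 273.15 = 1944.15 K.
T_m = 1216 °C → 1216 + 273.15 = 1489.15 K.
Heat entering the second stage: Q_m = Q_H·(T_m/T_H) = 837 × 1489.15/1944.15 = 641 kJ.
Second-stage efficiency η₂ = 1 − T_C/T_m = 1 − 302.00/1489.15 = 0.7972, so W₂ = η₂·Q_m = 511 kJ.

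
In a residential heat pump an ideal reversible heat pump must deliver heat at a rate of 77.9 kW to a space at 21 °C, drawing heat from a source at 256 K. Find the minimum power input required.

Ẇ_in ≈ 10.10 kW

T_H = 21 °C → 21 + 273.15 = 294.15 K.
For a reversible heat pump, COP_HP = T_H/(T_H − T_C) = 294.15/38.15 = 7.7104.
W = Q_H/COP_HP = 77.9/7.7104 = 10.10 kW.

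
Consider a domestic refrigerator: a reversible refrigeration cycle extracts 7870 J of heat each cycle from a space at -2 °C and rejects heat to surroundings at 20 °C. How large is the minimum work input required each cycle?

W_in ≈ 639 J

T_H = 20 °C → 20 + 273.15 = 293.15 K.
T_C = -2 °C → -2 + 273.15 = 271.15 K.
For a reversible refrigerator, COP_R = T_C/(T_H − T_C) = 271.15/22.00 = 12.3250.
W = Q_C/COP_R = 7870/12.3250 = 639 J.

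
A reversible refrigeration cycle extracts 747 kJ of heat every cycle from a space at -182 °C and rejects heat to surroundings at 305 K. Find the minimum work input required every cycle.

W_in ≈ 1753 kJ

T_C = -182 °C → -182 + 273.15 = 91.15 K.
The reversible coefficient of performance is COP_R = T_C/(T_H − T_C) = 91.15/213.85 = 0.4262.
W = Q_C/COP_R = 747/0.4262 = 1753 kJ.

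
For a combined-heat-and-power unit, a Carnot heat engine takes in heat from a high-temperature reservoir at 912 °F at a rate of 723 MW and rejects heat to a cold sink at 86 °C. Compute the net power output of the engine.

Ẇ ≈ 382 MW

T_H = 912 °F → (912 − 32) × 5/9 = 488.89 °C = 762.04 K.
T_C = 86 °C → 86 + 273.15 = 359.15 K.
Carnot efficiency: η = 1 − T_C/T_H = 1 − 359.15/762.04 = 0.5287.
W = η·Q_H = 0.5287 × 723 = 382 MW.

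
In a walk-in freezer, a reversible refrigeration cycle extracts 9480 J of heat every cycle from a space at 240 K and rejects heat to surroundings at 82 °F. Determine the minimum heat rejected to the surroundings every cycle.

Q_H ≈ 11900 J

T_H = 82 °F → (82 − 32) × 5/9 = 27.78 °C = 300.93 K.
For a reversible cycle Q_H/Q_C = T_H/T_C, so Q_H = Q_C·T_H/T_C = 9480 × 300.93/240.00 = 11900 J.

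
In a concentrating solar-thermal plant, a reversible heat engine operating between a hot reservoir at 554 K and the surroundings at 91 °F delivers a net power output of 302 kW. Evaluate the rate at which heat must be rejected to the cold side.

Q̇_C ≈ 372.4 kW

T_C = 91 °F → (91 − 32) × 5/9 = 32.78 °C = 305.93 K.
For a reversible engine, η = 1 − T_C/T_H = 1 − 305.93/554.00 = 0.4478.
Since Q_C/Q_H = T_C/T_H and Q_H = W/η, Q_C = W·T_C/(T_H − T_C) = 302 × 305.93/248.07 = 372.4 kW.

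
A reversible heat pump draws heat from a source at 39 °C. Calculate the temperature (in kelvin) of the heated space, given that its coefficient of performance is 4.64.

T_C = 39 °C → 39 + 273.15 = 312.15 K.
COP_HP = T_H/(T_H − T_C) ⇒ T_H = T_C·COP_HP/(COP_HP − 1) = 312.15 × 4.64/(4.64 − 1) = 397.9 K.

T_H ≈ 397.9 K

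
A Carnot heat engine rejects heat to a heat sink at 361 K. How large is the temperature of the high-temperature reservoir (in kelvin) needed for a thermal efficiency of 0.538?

T_H ≈ 781 K

From η = 1 − T_C/T_H, solving for T_H gives T_H = T_C/(1 − η) = 361.00/(1 − 0.538) = 781 K.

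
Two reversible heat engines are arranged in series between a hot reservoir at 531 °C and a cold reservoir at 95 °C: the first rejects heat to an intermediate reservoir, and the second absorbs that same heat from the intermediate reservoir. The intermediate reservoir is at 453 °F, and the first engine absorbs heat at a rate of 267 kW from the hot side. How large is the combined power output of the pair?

Ẇ_total ≈ 145 kW

T_H = 531 °C → 531 + 273.15 = 804.15 K.
T_C = 95 °C → 95 + 273.15 = 368.15 K.
Two reversible stages in series are equivalent to a single Carnot engine between T_H and T_C, so η_total = 1 − T_C/T_H = 1 − 368.15/804.15 = 0.5422.
W_total = η_total · Q_H = 0.5422 × 267 = 145 kW.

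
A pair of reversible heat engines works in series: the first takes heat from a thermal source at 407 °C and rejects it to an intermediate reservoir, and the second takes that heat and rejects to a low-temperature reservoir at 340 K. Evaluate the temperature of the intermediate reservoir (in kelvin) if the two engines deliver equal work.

T_m ≈ 510.1 K

T_H = 407 °C → 407 + 273.15 = 680.15 K.
For reversible stages Q_m = Q_H·(T_m/T_H). Setting W₁ = Q_H(1 − T_m/T_H) equal to W₂ = Q_m(1 − T_C/T_m) = Q_H·(T_m − T_C)/T_H gives T_H − T_m = T_m − T_C, so T_m = (T_H + T_C)/2 = (680.15 + 340.00)/2 = 510.1 K.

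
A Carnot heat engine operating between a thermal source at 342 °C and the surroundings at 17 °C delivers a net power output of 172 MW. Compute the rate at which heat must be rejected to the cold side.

T_H = 342 °C → 342 + 273.15 = 615.15 K.
T_C = 17 °C → 17 + 273.15 = 290.15 K.
For a reversible engine, η = 1 − T_C/T_H = 1 − 290.15/615.15 = 0.5283.
Since Q_C/Q_H = T_C/T_H and Q_H = W/η, Q_C = W·T_C/(T_H − T_C) = 172 × 290.15/325.00 = 153.6 MW.

Q̇_C ≈ 153.6 MW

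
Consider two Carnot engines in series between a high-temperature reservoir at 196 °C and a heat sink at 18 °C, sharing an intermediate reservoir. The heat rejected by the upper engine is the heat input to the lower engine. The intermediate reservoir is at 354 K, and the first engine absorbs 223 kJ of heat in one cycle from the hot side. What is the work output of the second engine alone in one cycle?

W₂ ≈ 29.9 kJ

T_H = 196 °C → 196 + 273.15 = 469.15 K.
T_C = 18 °C → 18 + 273.15 = 291.15 K.
Heat entering the second stage: Q_m = Q_H·(T_m/T_H) = 223 × 354.00/469.15 = 168 kJ.
Second-stage efficiency η₂ = 1 − T_C/T_m = 1 − 291.15/354.00 = 0.1775, so W₂ = η₂·Q_m = 29.9 kJ.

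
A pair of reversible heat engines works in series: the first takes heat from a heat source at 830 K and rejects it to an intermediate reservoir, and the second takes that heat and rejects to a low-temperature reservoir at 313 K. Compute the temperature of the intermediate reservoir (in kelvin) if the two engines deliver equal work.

T_m ≈ 572 K

For reversible stages Q_m = Q_H·(T_m/T_H). Setting W₁ = Q_H(1 − T_m/T_H) equal to W₂ = Q_m(1 − T_C/T_m) = Q_H·(T_m − T_C)/T_H gives T_H − T_m = T_m − T_C, so T_m = (T_H + T_C)/2 = (830.00 + 313.00)/2 = 572 K.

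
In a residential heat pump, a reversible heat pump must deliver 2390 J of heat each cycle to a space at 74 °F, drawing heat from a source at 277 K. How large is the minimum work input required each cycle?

W_in ≈ 157 J

T_H = 74 °F → (74 − 32) × 5/9 = 23.33 °C = 296.48 K.
Reversible heating COP: COP_HP = T_H/(T_H − T_C) = 296.48/19.48 = 15.2173.
W = Q_H/COP_HP = 2390/15.2173 = 157 J.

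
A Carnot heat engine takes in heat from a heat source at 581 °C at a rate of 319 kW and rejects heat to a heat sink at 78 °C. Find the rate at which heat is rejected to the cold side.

T_H = 581 °C → 581 + 273.15 = 854.15 K.
T_C = 78 °C → 78 + 273.15 = 351.15 K.
The Carnot efficiency is η = 1 − T_C/T_H = 1 − 351.15/854.15 = 0.5889.
For a reversible cycle Q_C/Q_H = T_C/T_H, so Q_C = 319 × 351.15/854.15 = 131 kW.

Q̇_C ≈ 131 kW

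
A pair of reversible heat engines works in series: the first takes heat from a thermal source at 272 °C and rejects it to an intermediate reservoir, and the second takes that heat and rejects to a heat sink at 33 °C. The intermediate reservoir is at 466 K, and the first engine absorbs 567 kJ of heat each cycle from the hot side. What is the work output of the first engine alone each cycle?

W₁ ≈ 82.32 kJ

T_H = 272 °C → 272 + 273.15 = 545.15 K.
T_C = 33 °C → 33 + 273.15 = 306.15 K.
First-stage efficiency η₁ = 1 − T_m/T_H = 1 − 466.00/545.15 = 0.1452.
W₁ = η₁·Q_H = 0.1452 × 567 = 82.32 kJ.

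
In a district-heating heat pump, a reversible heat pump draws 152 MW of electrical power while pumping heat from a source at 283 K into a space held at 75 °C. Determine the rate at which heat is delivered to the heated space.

T_H = 75 °C → 75 + 273.15 = 348.15 K.
Reversible heating COP: COP_HP = T_H/(T_H − T_C) = 348.15/65.15 = 5.3438.
Q_H = COP_HP · W = 5.3438 × 152 = 812 MW.

Q̇_H ≈ 812 MW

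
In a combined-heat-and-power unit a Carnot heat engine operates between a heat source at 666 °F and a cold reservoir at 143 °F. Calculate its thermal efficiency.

η ≈ 0.465

T_H = 666 °F → (666 − 32) × 5/9 = 352.22 °C = 625.37 K.
T_C = 143 °F → (143 − 32) × 5/9 = 61.67 °C = 334.82 K.
The Carnot efficiency is η = 1 − T_C/T_H = 1 − 334.82/625.37 = 0.465.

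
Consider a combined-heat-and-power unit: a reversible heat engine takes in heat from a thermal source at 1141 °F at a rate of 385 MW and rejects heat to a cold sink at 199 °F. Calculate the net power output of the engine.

Ẇ ≈ 227 MW

T_H = 1141 °F → (1141 − 32) × 5/9 = 616.11 °C = 889.26 K.
T_C = 199 °F → (199 − 32) × 5/9 = 92.78 °C = 365.93 K.
The Carnot efficiency is η = 1 − T_C/T_H = 1 − 365.93/889.26 = 0.5885.
W = η·Q_H = 0.5885 × 385 = 227 MW.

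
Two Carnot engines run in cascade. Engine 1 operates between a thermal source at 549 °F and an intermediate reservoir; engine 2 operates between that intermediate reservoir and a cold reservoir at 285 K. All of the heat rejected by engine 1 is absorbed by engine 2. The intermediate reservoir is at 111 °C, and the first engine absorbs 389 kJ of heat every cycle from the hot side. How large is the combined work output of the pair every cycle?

W_total ≈ 191 kJ

T_H = 549 °F → (549 − 32) × 5/9 = 287.22 °C = 560.37 K.
Two reversible stages in series are equivalent to a single Carnot engine between T_H and T_C, so η_total = 1 − T_C/T_H = 1 − 285.00/560.37 = 0.4914.
W_total = η_total · Q_H = 0.4914 × 389 = 191 kJ.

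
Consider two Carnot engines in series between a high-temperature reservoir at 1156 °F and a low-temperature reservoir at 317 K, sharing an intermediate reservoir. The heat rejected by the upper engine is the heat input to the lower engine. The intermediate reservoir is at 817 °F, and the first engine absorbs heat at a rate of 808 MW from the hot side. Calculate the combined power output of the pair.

Ẇ_total ≈ 523 MW

T_H = 1156 °F → (1156 − 32) × 5/9 = 624.44 °C = 897.59 K.
Two reversible stages in series are equivalent to a single Carnot engine between T_H and T_C, so η_total = 1 − T_C/T_H = 1 − 317.00/897.59 = 0.6468.
W_total = η_total · Q_H = 0.6468 × 808 = 523 MW.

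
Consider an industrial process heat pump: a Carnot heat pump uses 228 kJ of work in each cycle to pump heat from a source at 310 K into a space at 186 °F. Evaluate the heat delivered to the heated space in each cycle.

T_H = 186 °F → (186 − 32) × 5/9 = 85.56 °C = 358.71 K.
For a reversible heat pump, COP_HP = T_H/(T_H − T_C) = 358.71/48.71 = 7.3648.
Q_H = COP_HP · W = 7.3648 × 228 = 1680 kJ.

Q_H ≈ 1680 kJ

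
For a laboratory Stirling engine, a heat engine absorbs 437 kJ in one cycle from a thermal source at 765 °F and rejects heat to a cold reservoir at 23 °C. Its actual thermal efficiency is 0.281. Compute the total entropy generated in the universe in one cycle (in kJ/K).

T_H = 765 °F → (765 − 32) × 5/9 = 407.22 °C = 680.37 K.
T_C = 23 °C → 23 + 273.15 = 296.15 K.
W = η·Q_H = 0.281 × 437 = 122.8 kJ, so Q_C = Q_H − W = 314.2 kJ.
Entropy balance on the reservoirs: −Q_H/T_H = -0.6423 kJ/K, +Q_C/T_C = 1.061 kJ/K.
ΔS_univ = −Q_H/T_H + Q_C/T_C = 0.4187 kJ/K (> 0, since η = 0.281 < η_Carnot = 0.565).

ΔS_univ ≈ 0.4187 kJ/K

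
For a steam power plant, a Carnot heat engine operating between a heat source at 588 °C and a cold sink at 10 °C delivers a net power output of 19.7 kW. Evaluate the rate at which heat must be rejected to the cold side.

T_H = 588 °C → 588 + 273.15 = 861.15 K.
T_C = 10 °C → 10 + 273.15 = 283.15 K.
For a reversible engine, η = 1 − T_C/T_H = 1 − 283.15/861.15 = 0.6712.
Since Q_C/Q_H = T_C/T_H and Q_H = W/η, Q_C = W·T_C/(T_H − T_C) = 19.7 × 283.15/578.00 = 9.651 kW.

Q̇_C ≈ 9.651 kW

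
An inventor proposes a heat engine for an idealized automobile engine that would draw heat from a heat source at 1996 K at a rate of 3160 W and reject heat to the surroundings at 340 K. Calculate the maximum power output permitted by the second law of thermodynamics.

Ẇ_max ≈ 2620 W

No engine can exceed the Carnot limit: η_max = 1 − T_C/T_H = 1 − 340.00/1996.00 = 0.8297.
W_max = η_max · Q_H = 0.8297 × 3160 = 2620 W.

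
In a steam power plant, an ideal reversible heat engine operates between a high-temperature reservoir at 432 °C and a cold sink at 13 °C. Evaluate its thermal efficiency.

η ≈ 0.5942

T_H = 432 °C → 432 + 273.15 = 705.15 K.
T_C = 13 °C → 13 + 273.15 = 286.15 K.
η_rev = 1 − T_C/T_H = 1 − 286.15/705.15 = 0.5942.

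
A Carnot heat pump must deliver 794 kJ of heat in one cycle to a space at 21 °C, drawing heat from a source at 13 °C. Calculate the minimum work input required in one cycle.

T_H = 21 °C → 21 + 273.15 = 294.15 K.
T_C = 13 °C → 13 + 273.15 = 286.15 K.
For a reversible heat pump, COP_HP = T_H/(T_H − T_C) = 294.15/8.00 = 36.7687.
W = Q_H/COP_HP = 794/36.7687 = 21.6 kJ.

W_in ≈ 21.6 kJ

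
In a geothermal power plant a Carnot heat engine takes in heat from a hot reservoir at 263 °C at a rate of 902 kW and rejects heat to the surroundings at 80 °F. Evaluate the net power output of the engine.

T_H = 263 °C → 263 + 273.15 = 536.15 K.
T_C = 80 °F → (80 − 32) × 5/9 = 26.67 °C = 299.82 K.
η_rev = 1 − T_C/T_H = 1 − 299.82/536.15 = 0.4408.
W = η·Q_H = 0.4408 × 902 = 397.6 kW.

Ẇ ≈ 397.6 kW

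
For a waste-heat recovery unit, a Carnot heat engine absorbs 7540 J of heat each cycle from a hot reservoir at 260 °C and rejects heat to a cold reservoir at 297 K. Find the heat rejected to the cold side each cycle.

T_H = 260 °C → 260 + 273.15 = 533.15 K.
The Carnot efficiency is η = 1 − T_C/T_H = 1 − 297.00/533.15 = 0.4429.
For a reversible cycle Q_C/Q_H = T_C/T_H, so Q_C = 7540 × 297.00/533.15 = 4200 J.

Q_C ≈ 4200 J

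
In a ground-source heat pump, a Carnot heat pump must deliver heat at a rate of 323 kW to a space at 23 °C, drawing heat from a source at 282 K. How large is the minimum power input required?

T_H = 23 °C → 23 + 273.15 = 296.15 K.
For a reversible heat pump, COP_HP = T_H/(T_H − T_C) = 296.15/14.15 = 20.9293.
W = Q_H/COP_HP = 323/20.9293 = 15.4 kW.

Ẇ_in ≈ 15.4 kW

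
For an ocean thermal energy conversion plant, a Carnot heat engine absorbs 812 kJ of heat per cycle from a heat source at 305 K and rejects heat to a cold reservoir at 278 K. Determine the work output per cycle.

W ≈ 71.9 kJ

The Carnot efficiency is η = 1 − T_C/T_H = 1 − 278.00/305.00 = 0.0885.
W = η·Q_H = 0.0885 × 812 = 71.9 kJ.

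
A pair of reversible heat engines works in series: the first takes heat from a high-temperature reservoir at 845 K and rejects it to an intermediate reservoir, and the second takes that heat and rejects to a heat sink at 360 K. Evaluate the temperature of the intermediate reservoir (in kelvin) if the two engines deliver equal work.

T_m ≈ 602.5 K

For reversible stages Q_m = Q_H·(T_m/T_H). Setting W₁ = Q_H(1 − T_m/T_H) equal to W₂ = Q_m(1 − T_C/T_m) = Q_H·(T_m − T_C)/T_H gives T_H − T_m = T_m − T_C, so T_m = (T_H + T_C)/2 = (845.00 + 360.00)/2 = 602.5 K.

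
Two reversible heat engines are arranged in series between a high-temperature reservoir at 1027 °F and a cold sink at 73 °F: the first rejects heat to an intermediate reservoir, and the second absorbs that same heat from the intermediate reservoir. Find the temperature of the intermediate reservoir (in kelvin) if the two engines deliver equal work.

T_H = 1027 °F → (1027 − 32) × 5/9 = 552.78 °C = 825.93 K.
T_C = 73 °F → (73 − 32) × 5/9 = 22.78 °C = 295.93 K.
For reversible stages Q_m = Q_H·(T_m/T_H). Setting W₁ = Q_H(1 − T_m/T_H) equal to W₂ = Q_m(1 − T_C/T_m) = Q_H·(T_m − T_C)/T_H gives T_H − T_m = T_m − T_C, so T_m = (T_H + T_C)/2 = (825.93 + 295.93)/2 = 561 K.

T_m ≈ 561 K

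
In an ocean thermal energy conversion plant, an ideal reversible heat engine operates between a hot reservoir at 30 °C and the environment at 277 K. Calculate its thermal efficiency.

η ≈ 0.0863

T_H = 30 °C → 30 + 273.15 = 303.15 K.
η_rev = 1 − T_C/T_H = 1 − 277.00/303.15 = 0.0863.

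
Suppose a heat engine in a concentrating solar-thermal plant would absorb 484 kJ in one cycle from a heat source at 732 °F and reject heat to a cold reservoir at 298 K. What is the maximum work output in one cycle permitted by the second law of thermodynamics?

T_H = 732 °F → (732 − 32) × 5/9 = 388.89 °C = 662.04 K.
No engine can exceed the Carnot limit: η_max = 1 − T_C/T_H = 1 − 298.00/662.04 = 0.5499.
W_max = η_max · Q_H = 0.5499 × 484 = 266.1 kJ.

W_max ≈ 266.1 kJ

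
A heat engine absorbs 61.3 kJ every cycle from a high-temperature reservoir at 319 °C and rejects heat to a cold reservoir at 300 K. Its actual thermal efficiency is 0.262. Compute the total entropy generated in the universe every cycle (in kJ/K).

T_H = 319 °C → 319 + 273.15 = 592.15 K.
W = η·Q_H = 0.262 × 61.3 = 16.06 kJ, so Q_C = Q_H − W = 45.24 kJ.
The hot reservoir loses entropy Q_H/T_H = 61.3/592.15 = 0.1035 kJ/K; the cold reservoir gains Q_C/T_C = 45.24/300.00 = 0.1508 kJ/K.
ΔS_univ = −Q_H/T_H + Q_C/T_C = 0.0473 kJ/K (> 0, since η = 0.262 < η_Carnot = 0.493).

ΔS_univ ≈ 0.0473 kJ/K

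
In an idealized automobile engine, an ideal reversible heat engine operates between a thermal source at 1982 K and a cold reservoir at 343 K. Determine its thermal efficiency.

η ≈ 0.8269

η_rev = 1 − T_C/T_H = 1 − 343.00/1982.00 = 0.8269.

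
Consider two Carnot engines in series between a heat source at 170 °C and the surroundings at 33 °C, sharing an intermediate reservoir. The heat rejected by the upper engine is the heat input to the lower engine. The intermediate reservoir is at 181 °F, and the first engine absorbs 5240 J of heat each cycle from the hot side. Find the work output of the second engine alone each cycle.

W₂ ≈ 589 J

T_H = 170 °C → 170 + 273.15 = 443.15 K.
T_C = 33 °C → 33 + 273.15 = 306.15 K.
T_m = 181 °F → (181 − 32) × 5/9 = 82.78 °C = 355.93 K.
Heat entering the second stage: Q_m = Q_H·(T_m/T_H) = 5240 × 355.93/443.15 = 4210 J.
Second-stage efficiency η₂ = 1 − T_C/T_m = 1 − 306.15/355.93 = 0.1399, so W₂ = η₂·Q_m = 589 J.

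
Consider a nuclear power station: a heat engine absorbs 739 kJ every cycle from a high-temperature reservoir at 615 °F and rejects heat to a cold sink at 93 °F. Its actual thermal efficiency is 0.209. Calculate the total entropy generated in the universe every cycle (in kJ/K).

ΔS_univ ≈ 0.666 kJ/K

T_H = 615 °F → (615 − 32) × 5/9 = 323.89 °C = 597.04 K.
T_C = 93 °F → (93 − 32) × 5/9 = 33.89 °C = 307.04 K.
W = η·Q_H = 0.209 × 739 = 154.5 kJ, so Q_C = Q_H − W = 584.5 kJ.
The hot reservoir loses entropy Q_H/T_H = 739/597.04 = 1.238 kJ/K; the cold reservoir gains Q_C/T_C = 584.5/307.04 = 1.904 kJ/K.
ΔS_univ = −Q_H/T_H + Q_C/T_C = 0.666 kJ/K (> 0, since η = 0.209 < η_Carnot = 0.486).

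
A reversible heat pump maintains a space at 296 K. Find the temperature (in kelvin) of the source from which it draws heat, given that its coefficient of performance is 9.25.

T_C ≈ 264 K

COP_HP = T_H/(T_H − T_C) ⇒ T_C = T_H·(COP_HP − 1)/COP_HP = 296.00 × (9.25 − 1)/9.25 = 264 K.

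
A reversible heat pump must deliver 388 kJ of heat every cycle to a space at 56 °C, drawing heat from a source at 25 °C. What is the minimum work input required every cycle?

W_in ≈ 36.5 kJ

T_H = 56 °C → 56 + 273.15 = 329.15 K.
T_C = 25 °C → 25 + 273.15 = 298.15 K.
Reversible heating COP: COP_HP = T_H/(T_H − T_C) = 329.15/31.00 = 10.6177.
W = Q_H/COP_HP = 388/10.6177 = 36.5 kJ.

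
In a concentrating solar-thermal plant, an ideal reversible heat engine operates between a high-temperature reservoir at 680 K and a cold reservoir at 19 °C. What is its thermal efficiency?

T_C = 19 °C → 19 + 273.15 = 292.15 K.
η_rev = 1 − T_C/T_H = 1 − 292.15/680.00 = 0.570.

η ≈ 0.570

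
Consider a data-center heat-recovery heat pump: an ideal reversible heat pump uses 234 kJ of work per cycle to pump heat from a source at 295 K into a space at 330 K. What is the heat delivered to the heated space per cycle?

COP_HP = T_H/(T_H − T_C) = 330.00/35.00 = 9.4286.
Q_H = COP_HP · W = 9.4286 × 234 = 2206 kJ.

Q_H ≈ 2206 kJ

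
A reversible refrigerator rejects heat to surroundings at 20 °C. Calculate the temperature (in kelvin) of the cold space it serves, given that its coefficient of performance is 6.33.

T_H = 20 °C → 20 + 273.15 = 293.15 K.
COP_R = T_C/(T_H − T_C) ⇒ T_C = T_H·COP_R/(1 + COP_R) = 293.15 × 6.33/(1 + 6.33) = 253 K.

T_C ≈ 253 K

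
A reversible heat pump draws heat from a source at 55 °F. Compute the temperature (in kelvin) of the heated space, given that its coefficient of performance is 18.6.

T_C = 55 °F → (55 − 32) × 5/9 = 12.78 °C = 285.93 K.
COP_HP = T_H/(T_H − T_C) ⇒ T_H = T_C·COP_HP/(COP_HP − 1) = 285.93 × 18.6/(18.6 − 1) = 302 K.

T_H ≈ 302 K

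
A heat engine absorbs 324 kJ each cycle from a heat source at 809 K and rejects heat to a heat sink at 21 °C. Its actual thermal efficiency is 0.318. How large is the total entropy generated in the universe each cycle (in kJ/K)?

ΔS_univ ≈ 0.3507 kJ/K

T_C = 21 °C → 21 + 273.15 = 294.15 K.
W = η·Q_H = 0.318 × 324 = 103.0 kJ, so Q_C = Q_H − W = 221.0 kJ.
Reservoir entropy changes: ΔS_H = −Q_H/T_H = −324/809.00 = -0.4005 kJ/K and ΔS_C = +Q_C/T_C = 221.0/294.15 = 0.7512 kJ/K.
ΔS_univ = −Q_H/T_H + Q_C/T_C = 0.3507 kJ/K (> 0, since η = 0.318 < η_Carnot = 0.636).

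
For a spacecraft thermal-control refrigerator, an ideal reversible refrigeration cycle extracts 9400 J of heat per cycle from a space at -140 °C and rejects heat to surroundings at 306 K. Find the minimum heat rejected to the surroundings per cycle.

T_C = -140 °C → -140 + 273.15 = 133.15 K.
For a reversible cycle Q_H/Q_C = T_H/T_C, so Q_H = Q_C·T_H/T_C = 9400 × 306.00/133.15 = 21600 J.

Q_H ≈ 21600 J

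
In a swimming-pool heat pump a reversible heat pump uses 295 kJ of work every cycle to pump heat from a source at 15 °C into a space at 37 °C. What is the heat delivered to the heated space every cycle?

T_H = 37 °C → 37 + 273.15 = 310.15 K.
T_C = 15 °C → 15 + 273.15 = 288.15 K.
COP_HP = T_H/(T_H − T_C) = 310.15/22.00 = 14.0977.
Q_H = COP_HP · W = 14.0977 × 295 = 4160 kJ.

Q_H ≈ 4160 kJ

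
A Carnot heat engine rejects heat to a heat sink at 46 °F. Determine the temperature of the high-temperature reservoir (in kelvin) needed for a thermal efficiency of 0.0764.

T_H ≈ 304.2 K

T_C = 46 °F → (46 − 32) × 5/9 = 7.78 °C = 280.93 K.
From η = 1 − T_C/T_H, solving for T_H gives T_H = T_C/(1 − η) = 280.93/(1 − 0.0764) = 304.2 K.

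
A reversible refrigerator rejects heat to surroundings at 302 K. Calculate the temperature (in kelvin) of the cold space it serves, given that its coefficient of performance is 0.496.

T_C ≈ 100 K

COP_R = T_C/(T_H − T_C) ⇒ T_C = T_H·COP_R/(1 + COP_R) = 302.00 × 0.496/(1 + 0.496) = 100 K.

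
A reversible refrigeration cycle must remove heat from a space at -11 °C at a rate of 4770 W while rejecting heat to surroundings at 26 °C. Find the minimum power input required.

T_H = 26 °C → 26 + 273.15 = 299.15 K.
T_C = -11 °C → -11 + 273.15 = 262.15 K.
Carnot COP: COP_R = T_C/(T_H − T_C) = 262.15/37.00 = 7.0851.
W = Q_C/COP_R = 4770/7.0851 = 673 W.

Ẇ_in ≈ 673 W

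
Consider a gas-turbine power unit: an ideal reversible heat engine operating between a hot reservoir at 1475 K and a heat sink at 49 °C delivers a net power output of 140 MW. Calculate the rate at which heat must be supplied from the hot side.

Q̇_H ≈ 179.1 MW

T_C = 49 °C → 49 + 273.15 = 322.15 K.
Carnot efficiency: η = 1 − T_C/T_H = 1 − 322.15/1475.00 = 0.7816.
Q_H = W/η = 140/0.7816 = 179.1 MW.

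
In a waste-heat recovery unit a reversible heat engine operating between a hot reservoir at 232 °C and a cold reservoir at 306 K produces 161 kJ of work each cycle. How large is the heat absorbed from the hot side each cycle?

Q_H ≈ 408 kJ

T_H = 232 °C → 232 + 273.15 = 505.15 K.
For a reversible engine, η = 1 − T_C/T_H = 1 − 306.00/505.15 = 0.3942.
Q_H = W/η = 161/0.3942 = 408 kJ.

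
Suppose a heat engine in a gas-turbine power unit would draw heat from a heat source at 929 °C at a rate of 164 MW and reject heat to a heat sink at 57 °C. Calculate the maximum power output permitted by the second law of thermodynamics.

T_H = 929 °C → 929 + 273.15 = 1202.15 K.
T_C = 57 °C → 57 + 273.15 = 330.15 K.
By the Carnot theorem, η_max = 1 − T_C/T_H = 1 − 330.15/1202.15 = 0.7254.
W_max = η_max · Q_H = 0.7254 × 164 = 119 MW.

Ẇ_max ≈ 119 MW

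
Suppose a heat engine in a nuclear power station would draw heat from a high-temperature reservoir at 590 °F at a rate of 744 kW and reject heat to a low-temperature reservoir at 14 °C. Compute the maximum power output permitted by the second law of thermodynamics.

T_H = 590 °F → (590 − 32) × 5/9 = 310.00 °C = 583.15 K.
T_C = 14 °C → 14 + 273.15 = 287.15 K.
By the Carnot theorem, η_max = 1 − T_C/T_H = 1 − 287.15/583.15 = 0.5076.
W_max = η_max · Q_H = 0.5076 × 744 = 378 kW.

Ẇ_max ≈ 378 kW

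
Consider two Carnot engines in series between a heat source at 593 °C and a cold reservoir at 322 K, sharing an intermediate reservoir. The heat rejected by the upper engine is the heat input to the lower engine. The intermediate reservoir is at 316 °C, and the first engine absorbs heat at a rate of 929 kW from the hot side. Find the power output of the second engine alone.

Ẇ₂ ≈ 286.5 kW

T_H = 593 °C → 593 + 273.15 = 866.15 K.
T_m = 316 °C → 316 + 273.15 = 589.15 K.
Heat entering the second stage: Q_m = Q_H·(T_m/T_H) = 929 × 589.15/866.15 = 631.9 kW.
Second-stage efficiency η₂ = 1 − T_C/T_m = 1 − 322.00/589.15 = 0.4534, so W₂ = η₂·Q_m = 286.5 kW.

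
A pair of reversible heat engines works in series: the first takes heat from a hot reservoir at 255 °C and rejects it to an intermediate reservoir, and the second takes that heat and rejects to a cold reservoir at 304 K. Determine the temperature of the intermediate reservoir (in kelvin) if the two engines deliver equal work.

T_m ≈ 416 K

T_H = 255 °C → 255 + 273.15 = 528.15 K.
For reversible stages Q_m = Q_H·(T_m/T_H). Setting W₁ = Q_H(1 − T_m/T_H) equal to W₂ = Q_m(1 − T_C/T_m) = Q_H·(T_m − T_C)/T_H gives T_H − T_m = T_m − T_C, so T_m = (T_H + T_C)/2 = (528.15 + 304.00)/2 = 416 K.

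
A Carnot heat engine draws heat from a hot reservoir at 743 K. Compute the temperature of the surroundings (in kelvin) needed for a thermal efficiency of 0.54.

T_C ≈ 342 K

From η = 1 − T_C/T_H, T_C = T_H·(1 − η) = 743.00 × (1 − 0.54) = 342 K.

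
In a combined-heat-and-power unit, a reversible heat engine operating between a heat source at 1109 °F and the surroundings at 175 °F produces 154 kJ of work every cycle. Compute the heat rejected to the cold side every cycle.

T_H = 1109 °F → (1109 − 32) × 5/9 = 598.33 °C = 871.48 K.
T_C = 175 °F → (175 − 32) × 5/9 = 79.44 °C = 352.59 K.
η_rev = 1 − T_C/T_H = 1 − 352.59/871.48 = 0.5954.
Since Q_C/Q_H = T_C/T_H and Q_H = W/η, Q_C = W·T_C/(T_H − T_C) = 154 × 352.59/518.89 = 104.6 kJ.

Q_C ≈ 104.6 kJ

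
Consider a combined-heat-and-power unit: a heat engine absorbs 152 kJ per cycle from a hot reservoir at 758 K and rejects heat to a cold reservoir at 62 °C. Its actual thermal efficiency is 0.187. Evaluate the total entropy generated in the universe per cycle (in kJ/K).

T_C = 62 °C → 62 + 273.15 = 335.15 K.
W = η·Q_H = 0.187 × 152 = 28.42 kJ, so Q_C = Q_H − W = 123.6 kJ.
Reservoir entropy changes: ΔS_H = −Q_H/T_H = −152/758.00 = -0.2005 kJ/K and ΔS_C = +Q_C/T_C = 123.6/335.15 = 0.3687 kJ/K.
ΔS_univ = −Q_H/T_H + Q_C/T_C = 0.168 kJ/K (> 0, since η = 0.187 < η_Carnot = 0.558).

ΔS_univ ≈ 0.168 kJ/K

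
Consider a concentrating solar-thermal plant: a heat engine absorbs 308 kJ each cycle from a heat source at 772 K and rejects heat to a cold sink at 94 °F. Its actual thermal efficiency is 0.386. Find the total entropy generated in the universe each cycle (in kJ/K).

T_C = 94 °F → (94 − 32) × 5/9 = 34.44 °C = 307.59 K.
W = η·Q_H = 0.386 × 308 = 118.9 kJ, so Q_C = Q_H − W = 189.1 kJ.
Entropy balance on the reservoirs: −Q_H/T_H = -0.3990 kJ/K, +Q_C/T_C = 0.6148 kJ/K.
ΔS_univ = −Q_H/T_H + Q_C/T_C = 0.2158 kJ/K (> 0, since η = 0.386 < η_Carnot = 0.602).

ΔS_univ ≈ 0.2158 kJ/K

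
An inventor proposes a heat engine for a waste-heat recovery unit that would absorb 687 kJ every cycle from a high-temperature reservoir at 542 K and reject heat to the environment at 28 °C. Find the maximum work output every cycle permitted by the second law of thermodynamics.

T_C = 28 °C → 28 + 273.15 = 301.15 K.
By the Carnot theorem, η_max = 1 − T_C/T_H = 1 − 301.15/542.00 = 0.4444.
W_max = η_max · Q_H = 0.4444 × 687 = 305 kJ.

W_max ≈ 305 kJ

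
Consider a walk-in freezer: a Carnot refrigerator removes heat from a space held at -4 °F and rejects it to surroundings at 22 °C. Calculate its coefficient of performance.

COP_R ≈ 6.03

T_H = 22 °C → 22 + 273.15 = 295.15 K.
T_C = -4 °F → (-4 − 32) × 5/9 = -20.00 °C = 253.15 K.
The reversible coefficient of performance is COP_R = T_C/(T_H − T_C) = 253.15/(295.15 − 253.15) = 6.03.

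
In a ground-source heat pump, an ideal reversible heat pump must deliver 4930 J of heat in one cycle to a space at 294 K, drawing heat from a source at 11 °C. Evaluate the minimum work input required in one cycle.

W_in ≈ 165.2 J

T_C = 11 °C → 11 + 273.15 = 284.15 K.
The Carnot heat-pump COP is COP_HP = T_H/(T_H − T_C) = 294.00/9.85 = 29.8477.
W = Q_H/COP_HP = 4930/29.8477 = 165.2 J.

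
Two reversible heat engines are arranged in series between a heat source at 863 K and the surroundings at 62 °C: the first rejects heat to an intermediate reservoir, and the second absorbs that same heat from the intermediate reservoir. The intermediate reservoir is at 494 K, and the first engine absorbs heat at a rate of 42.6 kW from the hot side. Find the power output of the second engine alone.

T_C = 62 °C → 62 + 273.15 = 335.15 K.
Heat entering the second stage: Q_m = Q_H·(T_m/T_H) = 42.6 × 494.00/863.00 = 24.4 kW.
Second-stage efficiency η₂ = 1 − T_C/T_m = 1 − 335.15/494.00 = 0.3216, so W₂ = η₂·Q_m = 7.84 kW.

Ẇ₂ ≈ 7.84 kW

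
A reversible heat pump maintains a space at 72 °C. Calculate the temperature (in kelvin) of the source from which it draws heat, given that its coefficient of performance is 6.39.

T_C ≈ 291.1 K

T_H = 72 °C → 72 + 273.15 = 345.15 K.
COP_HP = T_H/(T_H − T_C) ⇒ T_C = T_H·(COP_HP − 1)/COP_HP = 345.15 × (6.39 − 1)/6.39 = 291.1 K.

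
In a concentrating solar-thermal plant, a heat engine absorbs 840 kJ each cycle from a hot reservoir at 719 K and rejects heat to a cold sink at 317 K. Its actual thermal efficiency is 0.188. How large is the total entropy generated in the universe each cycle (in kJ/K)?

W = η·Q_H = 0.188 × 840 = 157.9 kJ, so Q_C = Q_H − W = 682.1 kJ.
Reservoir entropy changes: ΔS_H = −Q_H/T_H = −840/719.00 = -1.168 kJ/K and ΔS_C = +Q_C/T_C = 682.1/317.00 = 2.152 kJ/K.
ΔS_univ = −Q_H/T_H + Q_C/T_C = 0.983 kJ/K (> 0, since η = 0.188 < η_Carnot = 0.559).

ΔS_univ ≈ 0.983 kJ/K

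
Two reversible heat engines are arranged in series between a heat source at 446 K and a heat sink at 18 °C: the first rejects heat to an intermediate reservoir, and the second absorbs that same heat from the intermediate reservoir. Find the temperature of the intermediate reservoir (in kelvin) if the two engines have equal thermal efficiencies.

T_m ≈ 360 K

T_C = 18 °C → 18 + 273.15 = 291.15 K.
Equal efficiencies require 1 − T_m/T_H = 1 − T_C/T_m, i.e. T_m/T_H = T_C/T_m, so T_m = √(T_H·T_C) = √(446.00 × 291.15) = 360 K.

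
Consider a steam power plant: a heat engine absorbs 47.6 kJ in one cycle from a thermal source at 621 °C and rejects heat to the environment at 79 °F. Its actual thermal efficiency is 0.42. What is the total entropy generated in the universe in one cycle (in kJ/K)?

T_H = 621 °C → 621 + 273.15 = 894.15 K.
T_C = 79 °F → (79 − 32) × 5/9 = 26.11 °C = 299.26 K.
W = η·Q_H = 0.42 × 47.6 = 19.99 kJ, so Q_C = Q_H − W = 27.61 kJ.
Entropy balance on the reservoirs: −Q_H/T_H = -0.05323 kJ/K, +Q_C/T_C = 0.09225 kJ/K.
ΔS_univ = −Q_H/T_H + Q_C/T_C = 0.0390 kJ/K (> 0, since η = 0.42 < η_Carnot = 0.665).

ΔS_univ ≈ 0.0390 kJ/K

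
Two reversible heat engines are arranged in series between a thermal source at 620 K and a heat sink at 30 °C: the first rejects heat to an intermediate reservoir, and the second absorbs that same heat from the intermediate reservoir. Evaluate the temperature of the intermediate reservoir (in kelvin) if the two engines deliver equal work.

T_m ≈ 462 K

T_C = 30 °C → 30 + 273.15 = 303.15 K.
For reversible stages Q_m = Q_H·(T_m/T_H). Setting W₁ = Q_H(1 − T_m/T_H) equal to W₂ = Q_m(1 − T_C/T_m) = Q_H·(T_m − T_C)/T_H gives T_H − T_m = T_m − T_C, so T_m = (T_H + T_C)/2 = (620.00 + 303.15)/2 = 462 K.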